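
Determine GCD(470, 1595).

5

Euclid: 1595 = 3·470 + 185; 470 = 2·185 + 100; 185 = 1·100 + 85; 100 = 1·85 + 15; 85 = 5·15 + 10; 15 = 1·10 + 5; 10 = 2·5 + 0. Last nonzero remainder: 5.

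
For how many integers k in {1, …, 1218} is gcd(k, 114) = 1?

385

Prime factors of 114: 2, 3, 19. Count integers ≤ 1218 divisible by none of them.
By inclusion–exclusion: 1218 − ⌊1218/2⌋ − ⌊1218/3⌋ − ⌊1218/19⌋ + ⌊1218/6⌋ + ⌊1218/38⌋ + ⌊1218/57⌋ − ⌊1218/114⌋ = 385.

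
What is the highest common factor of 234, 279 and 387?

9

234 = 2 · 3² · 13; 279 = 3² · 31; 387 = 3² · 43
gcd takes min exponent of each prime: 3² = 9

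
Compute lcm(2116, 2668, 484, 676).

lcm(2116, 2668) = 2116·2668/gcd = 5645488/92 = 61364
lcm(61364, 484) = 61364·484/gcd = 29700176/4 = 7425044
lcm(7425044, 676) = 7425044·676/gcd = 5019329744/4 = 1254832436

1254832436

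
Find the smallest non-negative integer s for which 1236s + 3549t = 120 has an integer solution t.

471

Euclid: 3549 = 2·1236 + 1077; 1236 = 1·1077 + 159; 1077 = 6·159 + 123; 159 = 1·123 + 36; 123 = 3·36 + 15; 36 = 2·15 + 6; 15 = 2·6 + 3; 6 = 2·3 + 0 → gcd = 3; 120 = 3·40.
Back-substitution yields 1236·(-491) + 3549·(171) = 3, so one solution is s = -491·40 = -19640, t = 171·40 = 6840.
Solutions in s differ by 3549/3 = 1183; the one in [0, 1183) is -19640 mod 1183 = 471.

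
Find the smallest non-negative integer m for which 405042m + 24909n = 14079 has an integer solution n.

gcd(405042, 24909) = 1083 (Euclid: 405042 = 16·24909 + 6498; 24909 = 3·6498 + 5415; 6498 = 1·5415 + 1083; 5415 = 5·1083 + 0), and 1083 | 14079.
Extended Euclid: 405042·(4) + 24909·(-65) = 1083. Scale by 13: m₀ = 52.
General solution m = m₀ + 23t; reducing mod 23 gives m = 6 (and n = -97).

6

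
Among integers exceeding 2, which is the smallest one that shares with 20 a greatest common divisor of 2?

6

gcd(t, 20) = 2 forces 2 | t; write t = 2s. Then gcd(2s, 2·10) = 2·gcd(s, 10), so need gcd(s, 10) = 1.
2s > 2 gives s ≥ 2. The least s ≥ 2 coprime to 10 is 3, so t = 2·3 = 6.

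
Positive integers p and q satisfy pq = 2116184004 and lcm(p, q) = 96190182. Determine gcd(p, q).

gcd·lcm = product, so gcd = 2116184004/96190182 = 22.

22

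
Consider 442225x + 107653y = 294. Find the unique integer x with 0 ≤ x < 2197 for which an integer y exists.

Reduce mod 107653: 442225x ≡ 294 (mod 107653). With g = gcd(442225, 107653) = 49 dividing 294, divide through: 9025x ≡ 6 (mod 2197).
Since gcd(9025, 2197) = 1, x ≡ 6·(9025)⁻¹ ≡ 1029 (mod 2197). Smallest non-negative: 1029.

1029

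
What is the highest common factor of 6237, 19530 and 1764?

63

6237 = 3⁴ · 7 · 11; 19530 = 2 · 3² · 5 · 7 · 31; 1764 = 2² · 3² · 7²
gcd takes min exponent of each prime: 3² · 7 = 63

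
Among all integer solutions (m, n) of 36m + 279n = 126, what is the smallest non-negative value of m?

19

gcd(36, 279) = 9 (Euclid: 279 = 7·36 + 27; 36 = 1·27 + 9; 27 = 3·9 + 0), and 9 | 126.
Extended Euclid: 36·(8) + 279·(-1) = 9. Scale by 14: m₀ = 112.
General solution m = m₀ + 31t; reducing mod 31 gives m = 19 (and n = -2).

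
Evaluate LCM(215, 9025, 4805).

372940075

lcm(215, 9025) = 215·9025/gcd = 1940375/5 = 388075
lcm(388075, 4805) = 388075·4805/gcd = 1864700375/5 = 372940075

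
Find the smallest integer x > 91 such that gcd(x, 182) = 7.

105

182 = 7·26. Any x with gcd(x, 182) = 7 is a multiple of 7, say 7s, with s coprime to 26.
Need s > 91/7, so s ≥ 14. First s ≥ 14 with gcd(s, 26) = 1 is s = 15. Thus x = 7·15 = 105.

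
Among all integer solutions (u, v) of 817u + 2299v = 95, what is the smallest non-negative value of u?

gcd(817, 2299) = 19 (Euclid: 2299 = 2·817 + 665; 817 = 1·665 + 152; 665 = 4·152 + 57; 152 = 2·57 + 38; 57 = 1·38 + 19; 38 = 2·19 + 0), and 19 | 95.
Extended Euclid: 817·(-45) + 2299·(16) = 19. Scale by 5: u₀ = -225.
General solution u = u₀ + 121t; reducing mod 121 gives u = 17 (and v = -6).

17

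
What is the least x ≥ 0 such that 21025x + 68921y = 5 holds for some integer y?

Reduce mod 68921: 21025x ≡ 5 (mod 68921). With g = gcd(21025, 68921) = 1 dividing 5, divide through: 21025x ≡ 5 (mod 68921).
Since gcd(21025, 68921) = 1, x ≡ 5·(21025)⁻¹ ≡ 68249 (mod 68921). Smallest non-negative: 68249.

68249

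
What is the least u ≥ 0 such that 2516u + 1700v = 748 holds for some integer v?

3

Euclid: 2516 = 1·1700 + 816; 1700 = 2·816 + 68; 816 = 12·68 + 0 → gcd = 68; 748 = 68·11.
Back-substitution yields 2516·(-2) + 1700·(3) = 68, so one solution is u = -2·11 = -22, v = 3·11 = 33.
Solutions in u differ by 1700/68 = 25; the one in [0, 25) is -22 mod 25 = 3.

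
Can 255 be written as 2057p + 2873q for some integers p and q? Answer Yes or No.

Yes

gcd(2057, 2873): 2873 = 1·2057 + 816; 2057 = 2·816 + 425; 816 = 1·425 + 391; 425 = 1·391 + 34; 391 = 11·34 + 17; 34 = 2·17 + 0 → 17
17 divides 255, so a solution exists.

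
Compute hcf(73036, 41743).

73036 = 2² · 19 · 31²
41743 = 13³ · 19
Common: 19 = 19

19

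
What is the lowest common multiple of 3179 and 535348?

154715572

gcd first: 535348 = 168·3179 + 1276; 3179 = 2·1276 + 627; 1276 = 2·627 + 22; 627 = 28·22 + 11; 22 = 2·11 + 0 → gcd = 11
lcm = 3179·535348/gcd = 1701871292/11 = 154715572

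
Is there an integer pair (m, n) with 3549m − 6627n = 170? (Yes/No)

gcd(3549, 6627): 6627 = 1·3549 + 3078; 3549 = 1·3078 + 471; 3078 = 6·471 + 252; 471 = 1·252 + 219; 252 = 1·219 + 33; 219 = 6·33 + 21; 33 = 1·21 + 12; 21 = 1·12 + 9; 12 = 1·9 + 3; 9 = 3·3 + 0 → 3
3 does not divide 170, so a solution does not exist.

No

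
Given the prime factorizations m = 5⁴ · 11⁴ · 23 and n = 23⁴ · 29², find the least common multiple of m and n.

max exponent per prime: 5⁴ · 11⁴ · 23⁴ · 29² = 2153565562575625

2153565562575625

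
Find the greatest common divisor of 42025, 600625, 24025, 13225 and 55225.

gcd(42025, 600625): 600625 = 14·42025 + 12275; 42025 = 3·12275 + 5200; 12275 = 2·5200 + 1875; 5200 = 2·1875 + 1450; 1875 = 1·1450 + 425; 1450 = 3·425 + 175; 425 = 2·175 + 75; 175 = 2·75 + 25; 75 = 3·25 + 0 → 25
gcd(25, 24025): 24025 = 961·25 + 0 → 25
gcd(25, 13225): 13225 = 529·25 + 0 → 25
gcd(25, 55225): 55225 = 2209·25 + 0 → 25

25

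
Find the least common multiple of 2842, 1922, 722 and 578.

284939400298

lcm(2842, 1922) = 2842·1922/gcd = 5462324/2 = 2731162
lcm(2731162, 722) = 2731162·722/gcd = 1971898964/2 = 985949482
lcm(985949482, 578) = 985949482·578/gcd = 569878800596/2 = 284939400298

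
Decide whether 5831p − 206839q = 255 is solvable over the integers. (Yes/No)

Yes

By Bézout, 5831p − 206839q = 255 has integer solutions iff gcd(5831, 206839) | 255.
Euclid: 206839 = 35·5831 + 2754; 5831 = 2·2754 + 323; 2754 = 8·323 + 170; 323 = 1·170 + 153; 170 = 1·153 + 17; 153 = 9·17 + 0. gcd = 17; 255 mod 17 = 0. Yes.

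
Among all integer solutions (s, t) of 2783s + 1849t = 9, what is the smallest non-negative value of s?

1558

Euclid: 2783 = 1·1849 + 934; 1849 = 1·934 + 915; 934 = 1·915 + 19; 915 = 48·19 + 3; 19 = 6·3 + 1; 3 = 3·1 + 0 → gcd = 1; 9 = 1·9.
Back-substitution yields 2783·(584) + 1849·(-879) = 1, so one solution is s = 584·9 = 5256, t = -879·9 = -7911.
Solutions in s differ by 1849/1 = 1849; the one in [0, 1849) is 5256 mod 1849 = 1558.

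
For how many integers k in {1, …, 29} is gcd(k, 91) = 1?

23

Prime factors of 91: 7, 13. Count integers ≤ 29 divisible by none of them.
By inclusion–exclusion: 29 − ⌊29/7⌋ − ⌊29/13⌋ + ⌊29/91⌋ = 23.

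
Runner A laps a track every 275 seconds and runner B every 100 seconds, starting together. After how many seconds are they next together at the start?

275 = 5² · 11; 100 = 2² · 5²
max exponents: 2² · 5² · 11 = 1100

1100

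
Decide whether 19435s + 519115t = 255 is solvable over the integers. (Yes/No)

gcd(19435, 519115): 519115 = 26·19435 + 13805; 19435 = 1·13805 + 5630; 13805 = 2·5630 + 2545; 5630 = 2·2545 + 540; 2545 = 4·540 + 385; 540 = 1·385 + 155; 385 = 2·155 + 75; 155 = 2·75 + 5; 75 = 15·5 + 0 → 5
5 divides 255, so a solution exists.

Yes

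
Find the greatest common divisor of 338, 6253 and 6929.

gcd(338, 6253): 6253 = 18·338 + 169; 338 = 2·169 + 0 → 169
gcd(169, 6929): 6929 = 41·169 + 0 → 169

169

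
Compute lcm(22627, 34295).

775992965

gcd first: 34295 = 1·22627 + 11668; 22627 = 1·11668 + 10959; 11668 = 1·10959 + 709; 10959 = 15·709 + 324; 709 = 2·324 + 61; 324 = 5·61 + 19; 61 = 3·19 + 4; 19 = 4·4 + 3; 4 = 1·3 + 1; 3 = 3·1 + 0 → gcd = 1
lcm = 22627·34295/gcd = 775992965/1 = 775992965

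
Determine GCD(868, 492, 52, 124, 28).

4

gcd(868, 492): 868 = 1·492 + 376; 492 = 1·376 + 116; 376 = 3·116 + 28; 116 = 4·28 + 4; 28 = 7·4 + 0 → 4
gcd(4, 52): 52 = 13·4 + 0 → 4
gcd(4, 124): 124 = 31·4 + 0 → 4
gcd(4, 28): 28 = 7·4 + 0 → 4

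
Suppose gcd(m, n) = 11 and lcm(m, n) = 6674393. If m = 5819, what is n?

12617

m·n = gcd·lcm = 11·6674393 = 73418323, so n = 73418323/5819 = 12617.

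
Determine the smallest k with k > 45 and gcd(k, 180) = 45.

gcd(k, 180) = 45 forces 45 | k; write k = 45s. Then gcd(45s, 45·4) = 45·gcd(s, 4), so need gcd(s, 4) = 1.
45s > 45 gives s ≥ 2. The least s ≥ 2 coprime to 4 is 3, so k = 45·3 = 135.

135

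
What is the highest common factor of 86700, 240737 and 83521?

289

gcd(86700, 240737): 240737 = 2·86700 + 67337; 86700 = 1·67337 + 19363; 67337 = 3·19363 + 9248; 19363 = 2·9248 + 867; 9248 = 10·867 + 578; 867 = 1·578 + 289; 578 = 2·289 + 0 → 289
gcd(289, 83521): 83521 = 289·289 + 0 → 289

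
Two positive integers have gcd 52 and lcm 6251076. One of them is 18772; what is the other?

17316

a·b = gcd·lcm = 52·6251076 = 325055952, so b = 325055952/18772 = 17316.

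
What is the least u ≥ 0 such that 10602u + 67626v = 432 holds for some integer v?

Reduce mod 67626: 10602u ≡ 432 (mod 67626). With g = gcd(10602, 67626) = 18 dividing 432, divide through: 589u ≡ 24 (mod 3757).
Since gcd(589, 3757) = 1, u ≡ 24·(589)⁻¹ ≡ 370 (mod 3757). Smallest non-negative: 370.

370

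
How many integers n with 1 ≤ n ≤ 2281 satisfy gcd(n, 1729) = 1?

Prime factors of 1729: 7, 13, 19. Count integers ≤ 2281 divisible by none of them.
By inclusion–exclusion: 2281 − ⌊2281/7⌋ − ⌊2281/13⌋ − ⌊2281/19⌋ + ⌊2281/91⌋ + ⌊2281/133⌋ + ⌊2281/247⌋ − ⌊2281/1729⌋ = 1711.

1711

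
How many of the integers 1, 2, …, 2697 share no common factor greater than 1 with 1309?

Prime factors of 1309: 7, 11, 17. Count integers ≤ 2697 divisible by none of them.
By inclusion–exclusion: 2697 − ⌊2697/7⌋ − ⌊2697/11⌋ − ⌊2697/17⌋ + ⌊2697/77⌋ + ⌊2697/119⌋ + ⌊2697/187⌋ − ⌊2697/1309⌋ = 1978.

1978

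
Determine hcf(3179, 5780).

Euclid: 5780 = 1·3179 + 2601; 3179 = 1·2601 + 578; 2601 = 4·578 + 289; 578 = 2·289 + 0. Last nonzero remainder: 289.

289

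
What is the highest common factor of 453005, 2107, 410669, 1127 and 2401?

gcd(453005, 2107): 453005 = 215·2107 + 0 → 2107
gcd(2107, 410669): 410669 = 194·2107 + 1911; 2107 = 1·1911 + 196; 1911 = 9·196 + 147; 196 = 1·147 + 49; 147 = 3·49 + 0 → 49
gcd(49, 1127): 1127 = 23·49 + 0 → 49
gcd(49, 2401): 2401 = 49·49 + 0 → 49

49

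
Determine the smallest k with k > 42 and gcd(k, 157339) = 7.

56

157339 = 7·22477. Any k with gcd(k, 157339) = 7 is a multiple of 7, say 7s, with s coprime to 22477.
Need s > 42/7, so s ≥ 7. First s ≥ 7 with gcd(s, 22477) = 1 is s = 8. Thus k = 7·8 = 56.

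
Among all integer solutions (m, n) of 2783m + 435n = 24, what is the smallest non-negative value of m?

gcd(2783, 435) = 1 (Euclid: 2783 = 6·435 + 173; 435 = 2·173 + 89; 173 = 1·89 + 84; 89 = 1·84 + 5; 84 = 16·5 + 4; 5 = 1·4 + 1; 4 = 4·1 + 0), and 1 | 24.
Extended Euclid: 2783·(-88) + 435·(563) = 1. Scale by 24: m₀ = -2112.
General solution m = m₀ + 435t; reducing mod 435 gives m = 63 (and n = -403).

63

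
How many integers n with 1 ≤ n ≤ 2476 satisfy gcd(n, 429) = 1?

1386

Prime factors of 429: 3, 11, 13. Count integers ≤ 2476 divisible by none of them.
By inclusion–exclusion: 2476 − ⌊2476/3⌋ − ⌊2476/11⌋ − ⌊2476/13⌋ + ⌊2476/33⌋ + ⌊2476/39⌋ + ⌊2476/143⌋ − ⌊2476/429⌋ = 1386.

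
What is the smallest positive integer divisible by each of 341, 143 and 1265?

509795

lcm(341, 143) = 341·143/gcd = 48763/11 = 4433
lcm(4433, 1265) = 4433·1265/gcd = 5607745/11 = 509795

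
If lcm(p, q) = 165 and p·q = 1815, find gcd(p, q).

11

From gcd × lcm = pq: gcd = 1815 / 165 = 11.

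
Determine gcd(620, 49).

620 = 2² · 5 · 31
49 = 7²
Common: 1 = 1

1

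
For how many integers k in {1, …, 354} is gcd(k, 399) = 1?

Prime factors of 399: 3, 7, 19. Count integers ≤ 354 divisible by none of them.
By inclusion–exclusion: 354 − ⌊354/3⌋ − ⌊354/7⌋ − ⌊354/19⌋ + ⌊354/21⌋ + ⌊354/57⌋ + ⌊354/133⌋ − ⌊354/399⌋ = 192.

192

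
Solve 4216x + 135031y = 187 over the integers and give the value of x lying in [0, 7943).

Euclid: 135031 = 32·4216 + 119; 4216 = 35·119 + 51; 119 = 2·51 + 17; 51 = 3·17 + 0 → gcd = 17; 187 = 17·11.
Back-substitution yields 4216·(-2274) + 135031·(71) = 17, so one solution is x = -2274·11 = -25014, y = 71·11 = 781.
Solutions in x differ by 135031/17 = 7943; the one in [0, 7943) is -25014 mod 7943 = 6758.

6758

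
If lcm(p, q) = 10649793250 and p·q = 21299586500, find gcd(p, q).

2

From gcd × lcm = pq: gcd = 21299586500 / 10649793250 = 2.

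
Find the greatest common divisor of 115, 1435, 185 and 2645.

5

gcd(115, 1435): 1435 = 12·115 + 55; 115 = 2·55 + 5; 55 = 11·5 + 0 → 5
gcd(5, 185): 185 = 37·5 + 0 → 5
gcd(5, 2645): 2645 = 529·5 + 0 → 5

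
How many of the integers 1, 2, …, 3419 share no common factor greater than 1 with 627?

1964

Prime factors of 627: 3, 11, 19. Count integers ≤ 3419 divisible by none of them.
By inclusion–exclusion: 3419 − ⌊3419/3⌋ − ⌊3419/11⌋ − ⌊3419/19⌋ + ⌊3419/33⌋ + ⌊3419/57⌋ + ⌊3419/209⌋ − ⌊3419/627⌋ = 1964.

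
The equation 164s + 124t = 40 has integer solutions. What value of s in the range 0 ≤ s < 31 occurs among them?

Euclid: 164 = 1·124 + 40; 124 = 3·40 + 4; 40 = 10·4 + 0 → gcd = 4; 40 = 4·10.
Back-substitution yields 164·(-3) + 124·(4) = 4, so one solution is s = -3·10 = -30, t = 4·10 = 40.
Solutions in s differ by 124/4 = 31; the one in [0, 31) is -30 mod 31 = 1.

1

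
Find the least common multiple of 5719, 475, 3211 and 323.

lcm(5719, 475) = 5719·475/gcd = 2716525/19 = 142975
lcm(142975, 3211) = 142975·3211/gcd = 459092725/19 = 24162775
lcm(24162775, 323) = 24162775·323/gcd = 7804576325/19 = 410767175

410767175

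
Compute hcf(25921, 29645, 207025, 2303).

49

25921 = 7² · 23²; 29645 = 5 · 7² · 11²; 207025 = 5² · 7² · 13²; 2303 = 7² · 47
gcd takes min exponent of each prime: 7² = 49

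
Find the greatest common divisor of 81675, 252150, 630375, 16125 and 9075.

gcd(81675, 252150): 252150 = 3·81675 + 7125; 81675 = 11·7125 + 3300; 7125 = 2·3300 + 525; 3300 = 6·525 + 150; 525 = 3·150 + 75; 150 = 2·75 + 0 → 75
gcd(75, 630375): 630375 = 8405·75 + 0 → 75
gcd(75, 16125): 16125 = 215·75 + 0 → 75
gcd(75, 9075): 9075 = 121·75 + 0 → 75

75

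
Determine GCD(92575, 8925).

175

Euclid: 92575 = 10·8925 + 3325; 8925 = 2·3325 + 2275; 3325 = 1·2275 + 1050; 2275 = 2·1050 + 175; 1050 = 6·175 + 0. Last nonzero remainder: 175.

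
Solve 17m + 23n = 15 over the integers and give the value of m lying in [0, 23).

9

gcd(17, 23) = 1 (Euclid: 23 = 1·17 + 6; 17 = 2·6 + 5; 6 = 1·5 + 1; 5 = 5·1 + 0), and 1 | 15.
Extended Euclid: 17·(-4) + 23·(3) = 1. Scale by 15: m₀ = -60.
General solution m = m₀ + 23t; reducing mod 23 gives m = 9 (and n = -6).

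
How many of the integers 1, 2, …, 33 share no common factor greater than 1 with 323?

323 = 17·19. Inclusion–exclusion on these primes:
33 − ⌊33/17⌋ − ⌊33/19⌋ + ⌊33/323⌋ = 31

31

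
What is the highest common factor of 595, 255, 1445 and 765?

gcd(595, 255): 595 = 2·255 + 85; 255 = 3·85 + 0 → 85
gcd(85, 1445): 1445 = 17·85 + 0 → 85
gcd(85, 765): 765 = 9·85 + 0 → 85

85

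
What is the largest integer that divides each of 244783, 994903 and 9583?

gcd(244783, 994903): 994903 = 4·244783 + 15771; 244783 = 15·15771 + 8218; 15771 = 1·8218 + 7553; 8218 = 1·7553 + 665; 7553 = 11·665 + 238; 665 = 2·238 + 189; 238 = 1·189 + 49; 189 = 3·49 + 42; 49 = 1·42 + 7; 42 = 6·7 + 0 → 7
gcd(7, 9583): 9583 = 1369·7 + 0 → 7

7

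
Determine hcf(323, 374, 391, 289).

17

gcd(323, 374): 374 = 1·323 + 51; 323 = 6·51 + 17; 51 = 3·17 + 0 → 17
gcd(17, 391): 391 = 23·17 + 0 → 17
gcd(17, 289): 289 = 17·17 + 0 → 17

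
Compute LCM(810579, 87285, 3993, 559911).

36376933346985

lcm(810579, 87285) = 810579·87285/gcd = 70751388015/33 = 2143981455
lcm(2143981455, 3993) = 2143981455·3993/gcd = 8560917949815/3993 = 2143981455
lcm(2143981455, 559911) = 2143981455·559911/gcd = 1200438800450505/33 = 36376933346985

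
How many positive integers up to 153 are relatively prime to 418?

418 = 2·11·19. Inclusion–exclusion on these primes:
153 − ⌊153/2⌋ − ⌊153/11⌋ − ⌊153/19⌋ + ⌊153/22⌋ + ⌊153/38⌋ + ⌊153/209⌋ − ⌊153/418⌋ = 66

66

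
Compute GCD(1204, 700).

1204 = 2² · 7 · 43
700 = 2² · 5² · 7
Common: 2² · 7 = 28

28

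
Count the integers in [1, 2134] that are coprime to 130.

130 = 2·5·13. Inclusion–exclusion on these primes:
2134 − ⌊2134/2⌋ − ⌊2134/5⌋ − ⌊2134/13⌋ + ⌊2134/10⌋ + ⌊2134/26⌋ + ⌊2134/65⌋ − ⌊2134/130⌋ = 788

788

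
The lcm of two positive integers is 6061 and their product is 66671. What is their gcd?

11

gcd·lcm = product, so gcd = 66671/6061 = 11.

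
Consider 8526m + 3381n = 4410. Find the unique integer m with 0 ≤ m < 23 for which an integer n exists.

gcd(8526, 3381) = 147 (Euclid: 8526 = 2·3381 + 1764; 3381 = 1·1764 + 1617; 1764 = 1·1617 + 147; 1617 = 11·147 + 0), and 147 | 4410.
Extended Euclid: 8526·(2) + 3381·(-5) = 147. Scale by 30: m₀ = 60.
General solution m = m₀ + 23t; reducing mod 23 gives m = 14 (and n = -34).

14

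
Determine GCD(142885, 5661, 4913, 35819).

gcd(142885, 5661): 142885 = 25·5661 + 1360; 5661 = 4·1360 + 221; 1360 = 6·221 + 34; 221 = 6·34 + 17; 34 = 2·17 + 0 → 17
gcd(17, 4913): 4913 = 289·17 + 0 → 17
gcd(17, 35819): 35819 = 2107·17 + 0 → 17

17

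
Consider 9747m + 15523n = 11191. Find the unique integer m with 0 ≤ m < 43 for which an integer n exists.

gcd(9747, 15523) = 361 (Euclid: 15523 = 1·9747 + 5776; 9747 = 1·5776 + 3971; 5776 = 1·3971 + 1805; 3971 = 2·1805 + 361; 1805 = 5·361 + 0), and 361 | 11191.
Extended Euclid: 9747·(8) + 15523·(-5) = 361. Scale by 31: m₀ = 248.
General solution m = m₀ + 43t; reducing mod 43 gives m = 33 (and n = -20).

33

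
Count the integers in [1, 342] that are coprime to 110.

124

Prime factors of 110: 2, 5, 11. Count integers ≤ 342 divisible by none of them.
By inclusion–exclusion: 342 − ⌊342/2⌋ − ⌊342/5⌋ − ⌊342/11⌋ + ⌊342/10⌋ + ⌊342/22⌋ + ⌊342/55⌋ − ⌊342/110⌋ = 124.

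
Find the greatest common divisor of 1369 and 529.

1369 = 37²
529 = 23²
Common: 1 = 1

1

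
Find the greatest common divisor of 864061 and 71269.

121

864061 = 11² · 37 · 193
71269 = 11² · 19 · 31
Common: 11² = 121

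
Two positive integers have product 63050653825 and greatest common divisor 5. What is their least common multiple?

Since gcd(u,v)·lcm(u,v) = uv, lcm = 63050653825/5 = 12610130765.

12610130765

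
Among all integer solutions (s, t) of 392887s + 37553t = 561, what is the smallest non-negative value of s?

1534

Euclid: 392887 = 10·37553 + 17357; 37553 = 2·17357 + 2839; 17357 = 6·2839 + 323; 2839 = 8·323 + 255; 323 = 1·255 + 68; 255 = 3·68 + 51; 68 = 1·51 + 17; 51 = 3·17 + 0 → gcd = 17; 561 = 17·33.
Back-substitution yields 392887·(582) + 37553·(-6089) = 17, so one solution is s = 582·33 = 19206, t = -6089·33 = -200937.
Solutions in s differ by 37553/17 = 2209; the one in [0, 2209) is 19206 mod 2209 = 1534.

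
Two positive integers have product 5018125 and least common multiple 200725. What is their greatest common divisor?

gcd·lcm = product, so gcd = 5018125/200725 = 25.

25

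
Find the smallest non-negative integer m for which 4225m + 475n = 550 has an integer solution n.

8

gcd(4225, 475) = 25 (Euclid: 4225 = 8·475 + 425; 475 = 1·425 + 50; 425 = 8·50 + 25; 50 = 2·25 + 0), and 25 | 550.
Extended Euclid: 4225·(9) + 475·(-80) = 25. Scale by 22: m₀ = 198.
General solution m = m₀ + 19t; reducing mod 19 gives m = 8 (and n = -70).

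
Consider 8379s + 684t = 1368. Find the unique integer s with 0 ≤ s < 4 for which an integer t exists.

Euclid: 8379 = 12·684 + 171; 684 = 4·171 + 0 → gcd = 171; 1368 = 171·8.
Back-substitution yields 8379·(1) + 684·(-12) = 171, so one solution is s = 1·8 = 8, t = -12·8 = -96.
Solutions in s differ by 684/171 = 4; the one in [0, 4) is 8 mod 4 = 0.

0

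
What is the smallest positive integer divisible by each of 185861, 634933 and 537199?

22065599877919

lcm(185861, 634933) = 185861·634933/gcd = 118009282313/221 = 533978653
lcm(533978653, 537199) = 533978653·537199/gcd = 286852798412947/13 = 22065599877919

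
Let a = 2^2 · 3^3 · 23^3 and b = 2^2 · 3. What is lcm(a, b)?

max exponent per prime: 2^2 · 3^3 · 23^3 = 1314036

1314036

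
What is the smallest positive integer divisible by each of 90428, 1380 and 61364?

90428 = 2² · 13 · 37 · 47; 1380 = 2² · 3 · 5 · 23; 61364 = 2² · 23² · 29
lcm takes max exponent of each prime: 2² · 3 · 5 · 13 · 23² · 29 · 37 · 47 = 20808839220

20808839220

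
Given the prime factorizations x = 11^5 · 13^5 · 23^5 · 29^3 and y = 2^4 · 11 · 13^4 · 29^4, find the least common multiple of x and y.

4355433043400341316546704

max exponent per prime: 2^4 · 11^5 · 13^5 · 23^5 · 29^4 = 4355433043400341316546704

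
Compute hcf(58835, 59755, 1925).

58835 = 5 · 7 · 41²; 59755 = 5 · 17 · 19 · 37; 1925 = 5² · 7 · 11
gcd takes min exponent of each prime: 5 = 5

5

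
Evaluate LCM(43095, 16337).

gcd first: 43095 = 2·16337 + 10421; 16337 = 1·10421 + 5916; 10421 = 1·5916 + 4505; 5916 = 1·4505 + 1411; 4505 = 3·1411 + 272; 1411 = 5·272 + 51; 272 = 5·51 + 17; 51 = 3·17 + 0 → gcd = 17
lcm = 43095·16337/gcd = 704043015/17 = 41414295

41414295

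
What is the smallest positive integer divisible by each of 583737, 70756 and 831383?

lcm(583737, 70756) = 583737·70756/gcd = 41302895172/17689 = 2334948
lcm(2334948, 831383) = 2334948·831383/gcd = 1941236073084/17689 = 109742556

109742556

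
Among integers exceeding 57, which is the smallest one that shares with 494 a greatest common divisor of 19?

494 = 19·26. Any k with gcd(k, 494) = 19 is a multiple of 19, say 19s, with s coprime to 26.
Need s > 57/19, so s ≥ 4. First s ≥ 4 with gcd(s, 26) = 1 is s = 5. Thus k = 19·5 = 95.

95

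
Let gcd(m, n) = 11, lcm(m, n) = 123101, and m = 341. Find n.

m·n = gcd·lcm = 11·123101 = 1354111, so n = 1354111/341 = 3971.

3971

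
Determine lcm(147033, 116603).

1008499347

147033 = 3² · 17 · 31²; 116603 = 17 · 19³
max exponents: 3² · 17 · 19³ · 31² = 1008499347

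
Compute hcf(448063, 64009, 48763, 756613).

121

gcd(448063, 64009): 448063 = 7·64009 + 0 → 64009
gcd(64009, 48763): 64009 = 1·48763 + 15246; 48763 = 3·15246 + 3025; 15246 = 5·3025 + 121; 3025 = 25·121 + 0 → 121
gcd(121, 756613): 756613 = 6253·121 + 0 → 121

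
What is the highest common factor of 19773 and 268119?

9

Euclid: 268119 = 13·19773 + 11070; 19773 = 1·11070 + 8703; 11070 = 1·8703 + 2367; 8703 = 3·2367 + 1602; 2367 = 1·1602 + 765; 1602 = 2·765 + 72; 765 = 10·72 + 45; 72 = 1·45 + 27; 45 = 1·27 + 18; 27 = 1·18 + 9; 18 = 2·9 + 0. Last nonzero remainder: 9.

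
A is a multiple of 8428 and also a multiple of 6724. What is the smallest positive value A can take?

8428 = 2² · 7² · 43; 6724 = 2² · 41²
max exponents: 2² · 7² · 41² · 43 = 14167468

14167468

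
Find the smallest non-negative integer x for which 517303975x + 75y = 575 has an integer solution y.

gcd(517303975, 75) = 25 (Euclid: 517303975 = 6897386·75 + 25; 75 = 3·25 + 0), and 25 | 575.
Extended Euclid: 517303975·(1) + 75·(-6897386) = 25. Scale by 23: x₀ = 23.
General solution x = x₀ + 3t; reducing mod 3 gives x = 2 (and y = -13794765).

2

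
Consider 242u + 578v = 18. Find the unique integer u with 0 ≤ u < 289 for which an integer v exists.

gcd(242, 578) = 2 (Euclid: 578 = 2·242 + 94; 242 = 2·94 + 54; 94 = 1·54 + 40; 54 = 1·40 + 14; 40 = 2·14 + 12; 14 = 1·12 + 2; 12 = 6·2 + 0), and 2 | 18.
Extended Euclid: 242·(43) + 578·(-18) = 2. Scale by 9: u₀ = 387.
General solution u = u₀ + 289t; reducing mod 289 gives u = 98 (and v = -41).

98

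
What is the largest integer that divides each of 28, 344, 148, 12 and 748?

4

gcd(28, 344): 344 = 12·28 + 8; 28 = 3·8 + 4; 8 = 2·4 + 0 → 4
gcd(4, 148): 148 = 37·4 + 0 → 4
gcd(4, 12): 12 = 3·4 + 0 → 4
gcd(4, 748): 748 = 187·4 + 0 → 4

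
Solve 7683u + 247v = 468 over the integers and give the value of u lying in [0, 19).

18

gcd(7683, 247) = 13 (Euclid: 7683 = 31·247 + 26; 247 = 9·26 + 13; 26 = 2·13 + 0), and 13 | 468.
Extended Euclid: 7683·(-9) + 247·(280) = 13. Scale by 36: u₀ = -324.
General solution u = u₀ + 19t; reducing mod 19 gives u = 18 (and v = -558).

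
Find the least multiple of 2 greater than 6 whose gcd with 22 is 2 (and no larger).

gcd(a, 22) = 2 forces 2 | a; write a = 2s. Then gcd(2s, 2·11) = 2·gcd(s, 11), so need gcd(s, 11) = 1.
2s > 6 gives s ≥ 4. The least s ≥ 4 coprime to 11 is 4, so a = 2·4 = 8.

8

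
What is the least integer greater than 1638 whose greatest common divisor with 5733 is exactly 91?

Multiples of 91 above 1638: 91·19, 91·20, … . Need the cofactor coprime to 5733/91 = 63.
Checking s = 19, 20, … the first with gcd(s, 63) = 1 is s = 19, giving 1729.

1729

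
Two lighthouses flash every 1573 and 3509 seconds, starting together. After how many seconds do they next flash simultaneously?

1573 = 11² · 13; 3509 = 11² · 29
max exponents: 11² · 13 · 29 = 45617

45617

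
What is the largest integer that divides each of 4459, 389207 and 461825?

637

4459 = 7³ · 13; 389207 = 7² · 13² · 47; 461825 = 5² · 7² · 13 · 29
gcd takes min exponent of each prime: 7² · 13 = 637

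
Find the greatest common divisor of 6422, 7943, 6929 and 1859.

gcd(6422, 7943): 7943 = 1·6422 + 1521; 6422 = 4·1521 + 338; 1521 = 4·338 + 169; 338 = 2·169 + 0 → 169
gcd(169, 6929): 6929 = 41·169 + 0 → 169
gcd(169, 1859): 1859 = 11·169 + 0 → 169

169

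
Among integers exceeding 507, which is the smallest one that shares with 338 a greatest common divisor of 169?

845

338 = 169·2. Any m with gcd(m, 338) = 169 is a multiple of 169, say 169s, with s coprime to 2.
Need s > 507/169, so s ≥ 4. First s ≥ 4 with gcd(s, 2) = 1 is s = 5. Thus m = 169·5 = 845.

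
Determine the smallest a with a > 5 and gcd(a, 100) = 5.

15

gcd(a, 100) = 5 forces 5 | a; write a = 5s. Then gcd(5s, 5·20) = 5·gcd(s, 20), so need gcd(s, 20) = 1.
5s > 5 gives s ≥ 2. The least s ≥ 2 coprime to 20 is 3, so a = 5·3 = 15.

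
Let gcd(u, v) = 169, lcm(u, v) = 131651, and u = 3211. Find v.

6929

Using uv = gcd(u,v)·lcm(u,v) = 169·131651 = 22249019, we get v = 22249019/3211 = 6929.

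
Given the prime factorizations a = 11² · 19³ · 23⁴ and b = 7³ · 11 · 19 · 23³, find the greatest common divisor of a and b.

2542903

min exponent per shared prime: 11 · 19 · 23³ = 2542903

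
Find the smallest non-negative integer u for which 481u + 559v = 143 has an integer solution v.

34

Euclid: 559 = 1·481 + 78; 481 = 6·78 + 13; 78 = 6·13 + 0 → gcd = 13; 143 = 13·11.
Back-substitution yields 481·(7) + 559·(-6) = 13, so one solution is u = 7·11 = 77, v = -6·11 = -66.
Solutions in u differ by 559/13 = 43; the one in [0, 43) is 77 mod 43 = 34.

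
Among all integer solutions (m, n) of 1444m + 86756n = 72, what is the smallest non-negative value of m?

Euclid: 86756 = 60·1444 + 116; 1444 = 12·116 + 52; 116 = 2·52 + 12; 52 = 4·12 + 4; 12 = 3·4 + 0 → gcd = 4; 72 = 4·18.
Back-substitution yields 1444·(6729) + 86756·(-112) = 4, so one solution is m = 6729·18 = 121122, n = -112·18 = -2016.
Solutions in m differ by 86756/4 = 21689; the one in [0, 21689) is 121122 mod 21689 = 12677.

12677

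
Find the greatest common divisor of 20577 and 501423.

3

20577 = 3 · 19³
501423 = 3 · 13² · 23 · 43
Common: 3 = 3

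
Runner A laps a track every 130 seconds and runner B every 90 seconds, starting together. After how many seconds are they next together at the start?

1170

130 = 2 · 5 · 13; 90 = 2 · 3² · 5
max exponents: 2 · 3² · 5 · 13 = 1170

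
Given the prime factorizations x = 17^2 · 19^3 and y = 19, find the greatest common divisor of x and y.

19

min exponent per shared prime: 19 = 19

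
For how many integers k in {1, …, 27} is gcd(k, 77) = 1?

Prime factors of 77: 7, 11. Count integers ≤ 27 divisible by none of them.
By inclusion–exclusion: 27 − ⌊27/7⌋ − ⌊27/11⌋ + ⌊27/77⌋ = 22.

22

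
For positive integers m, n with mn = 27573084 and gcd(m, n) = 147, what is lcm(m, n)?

187572

Since gcd(m,n)·lcm(m,n) = mn, lcm = 27573084/147 = 187572.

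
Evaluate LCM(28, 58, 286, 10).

28 = 2² · 7; 58 = 2 · 29; 286 = 2 · 11 · 13; 10 = 2 · 5
lcm takes max exponent of each prime: 2² · 5 · 7 · 11 · 13 · 29 = 580580

580580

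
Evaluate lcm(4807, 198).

gcd first: 4807 = 24·198 + 55; 198 = 3·55 + 33; 55 = 1·33 + 22; 33 = 1·22 + 11; 22 = 2·11 + 0 → gcd = 11
lcm = 4807·198/gcd = 951786/11 = 86526

86526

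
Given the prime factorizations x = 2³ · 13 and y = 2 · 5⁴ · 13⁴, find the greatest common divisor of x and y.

26

min exponent per shared prime: 2 · 13 = 26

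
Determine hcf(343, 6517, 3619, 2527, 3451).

gcd(343, 6517): 6517 = 19·343 + 0 → 343
gcd(343, 3619): 3619 = 10·343 + 189; 343 = 1·189 + 154; 189 = 1·154 + 35; 154 = 4·35 + 14; 35 = 2·14 + 7; 14 = 2·7 + 0 → 7
gcd(7, 2527): 2527 = 361·7 + 0 → 7
gcd(7, 3451): 3451 = 493·7 + 0 → 7

7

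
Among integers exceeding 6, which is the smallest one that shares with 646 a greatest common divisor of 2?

gcd(k, 646) = 2 forces 2 | k; write k = 2s. Then gcd(2s, 2·323) = 2·gcd(s, 323), so need gcd(s, 323) = 1.
2s > 6 gives s ≥ 4. The least s ≥ 4 coprime to 323 is 4, so k = 2·4 = 8.

8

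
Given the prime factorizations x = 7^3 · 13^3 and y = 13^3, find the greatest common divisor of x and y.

2197

min exponent per shared prime: 13^3 = 2197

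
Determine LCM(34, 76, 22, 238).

34 = 2 · 17; 76 = 2² · 19; 22 = 2 · 11; 238 = 2 · 7 · 17
lcm takes max exponent of each prime: 2² · 7 · 11 · 17 · 19 = 99484

99484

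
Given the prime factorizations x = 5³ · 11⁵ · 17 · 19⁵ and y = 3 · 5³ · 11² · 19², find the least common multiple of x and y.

2542211152812375

max exponent per prime: 3 · 5³ · 11⁵ · 17 · 19⁵ = 2542211152812375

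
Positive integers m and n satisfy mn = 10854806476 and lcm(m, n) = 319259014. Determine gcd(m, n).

From gcd × lcm = mn: gcd = 10854806476 / 319259014 = 34.

34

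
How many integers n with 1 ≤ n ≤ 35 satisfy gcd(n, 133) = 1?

29

133 = 7·19. Inclusion–exclusion on these primes:
35 − ⌊35/7⌋ − ⌊35/19⌋ + ⌊35/133⌋ = 29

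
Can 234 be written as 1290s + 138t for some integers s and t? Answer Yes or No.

By Bézout, 1290s + 138t = 234 has integer solutions iff gcd(1290, 138) | 234.
Euclid: 1290 = 9·138 + 48; 138 = 2·48 + 42; 48 = 1·42 + 6; 42 = 7·6 + 0. gcd = 6; 234 mod 6 = 0. Yes.

Yes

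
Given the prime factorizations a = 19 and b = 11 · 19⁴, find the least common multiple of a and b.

max exponent per prime: 11 · 19⁴ = 1433531

1433531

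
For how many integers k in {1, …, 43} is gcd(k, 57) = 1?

Prime factors of 57: 3, 19. Count integers ≤ 43 divisible by none of them.
By inclusion–exclusion: 43 − ⌊43/3⌋ − ⌊43/19⌋ + ⌊43/57⌋ = 27.

27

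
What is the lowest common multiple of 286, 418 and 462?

lcm(286, 418) = 286·418/gcd = 119548/22 = 5434
lcm(5434, 462) = 5434·462/gcd = 2510508/22 = 114114

114114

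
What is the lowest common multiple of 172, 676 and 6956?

172 = 2² · 43; 676 = 2² · 13²; 6956 = 2² · 37 · 47
lcm takes max exponent of each prime: 2² · 13² · 37 · 43 · 47 = 50549252

50549252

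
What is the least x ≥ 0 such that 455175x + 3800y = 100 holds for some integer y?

Euclid: 455175 = 119·3800 + 2975; 3800 = 1·2975 + 825; 2975 = 3·825 + 500; 825 = 1·500 + 325; 500 = 1·325 + 175; 325 = 1·175 + 150; 175 = 1·150 + 25; 150 = 6·25 + 0 → gcd = 25; 100 = 25·4.
Back-substitution yields 455175·(23) + 3800·(-2755) = 25, so one solution is x = 23·4 = 92, y = -2755·4 = -11020.
Solutions in x differ by 3800/25 = 152; the one in [0, 152) is 92 mod 152 = 92.

92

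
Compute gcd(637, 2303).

Euclid: 2303 = 3·637 + 392; 637 = 1·392 + 245; 392 = 1·245 + 147; 245 = 1·147 + 98; 147 = 1·98 + 49; 98 = 2·49 + 0. Last nonzero remainder: 49.

49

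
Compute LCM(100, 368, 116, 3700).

9871600

100 = 2² · 5²; 368 = 2⁴ · 23; 116 = 2² · 29; 3700 = 2² · 5² · 37
lcm takes max exponent of each prime: 2⁴ · 5² · 23 · 29 · 37 = 9871600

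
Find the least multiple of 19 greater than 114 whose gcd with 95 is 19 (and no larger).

133

gcd(m, 95) = 19 forces 19 | m; write m = 19s. Then gcd(19s, 19·5) = 19·gcd(s, 5), so need gcd(s, 5) = 1.
19s > 114 gives s ≥ 7. The least s ≥ 7 coprime to 5 is 7, so m = 19·7 = 133.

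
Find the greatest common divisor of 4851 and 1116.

Euclid: 4851 = 4·1116 + 387; 1116 = 2·387 + 342; 387 = 1·342 + 45; 342 = 7·45 + 27; 45 = 1·27 + 18; 27 = 1·18 + 9; 18 = 2·9 + 0. Last nonzero remainder: 9.

9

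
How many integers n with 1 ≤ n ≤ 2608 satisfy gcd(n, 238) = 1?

238 = 2·7·17. Inclusion–exclusion on these primes:
2608 − ⌊2608/2⌋ − ⌊2608/7⌋ − ⌊2608/17⌋ + ⌊2608/14⌋ + ⌊2608/34⌋ + ⌊2608/119⌋ − ⌊2608/238⌋ = 1052

1052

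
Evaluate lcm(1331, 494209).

657792179

1331 = 11³; 494209 = 19² · 37²
max exponents: 11³ · 19² · 37² = 657792179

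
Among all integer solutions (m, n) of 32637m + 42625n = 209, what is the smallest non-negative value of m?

1882

gcd(32637, 42625) = 11 (Euclid: 42625 = 1·32637 + 9988; 32637 = 3·9988 + 2673; 9988 = 3·2673 + 1969; 2673 = 1·1969 + 704; 1969 = 2·704 + 561; 704 = 1·561 + 143; 561 = 3·143 + 132; 143 = 1·132 + 11; 132 = 12·11 + 0), and 11 | 209.
Extended Euclid: 32637·(303) + 42625·(-232) = 11. Scale by 19: m₀ = 5757.
General solution m = m₀ + 3875t; reducing mod 3875 gives m = 1882 (and n = -1441).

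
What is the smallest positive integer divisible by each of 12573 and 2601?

3633597

gcd first: 12573 = 4·2601 + 2169; 2601 = 1·2169 + 432; 2169 = 5·432 + 9; 432 = 48·9 + 0 → gcd = 9
lcm = 12573·2601/gcd = 32702373/9 = 3633597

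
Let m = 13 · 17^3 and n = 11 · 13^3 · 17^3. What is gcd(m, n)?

63869

min exponent per shared prime: 13 · 17^3 = 63869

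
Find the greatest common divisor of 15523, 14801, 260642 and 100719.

gcd(15523, 14801): 15523 = 1·14801 + 722; 14801 = 20·722 + 361; 722 = 2·361 + 0 → 361
gcd(361, 260642): 260642 = 722·361 + 0 → 361
gcd(361, 100719): 100719 = 279·361 + 0 → 361

361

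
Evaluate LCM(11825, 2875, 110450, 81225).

19519757259750

11825 = 5² · 11 · 43; 2875 = 5³ · 23; 110450 = 2 · 5² · 47²; 81225 = 3² · 5² · 19²
lcm takes max exponent of each prime: 2 · 3² · 5³ · 11 · 19² · 23 · 43 · 47² = 19519757259750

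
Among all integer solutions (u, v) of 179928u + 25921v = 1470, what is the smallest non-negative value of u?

255

gcd(179928, 25921) = 49 (Euclid: 179928 = 6·25921 + 24402; 25921 = 1·24402 + 1519; 24402 = 16·1519 + 98; 1519 = 15·98 + 49; 98 = 2·49 + 0), and 49 | 1470.
Extended Euclid: 179928·(-256) + 25921·(1777) = 49. Scale by 30: u₀ = -7680.
General solution u = u₀ + 529t; reducing mod 529 gives u = 255 (and v = -1770).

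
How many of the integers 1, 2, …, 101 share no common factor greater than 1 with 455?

64

455 = 5·7·13. Inclusion–exclusion on these primes:
101 − ⌊101/5⌋ − ⌊101/7⌋ − ⌊101/13⌋ + ⌊101/35⌋ + ⌊101/65⌋ + ⌊101/91⌋ − ⌊101/455⌋ = 64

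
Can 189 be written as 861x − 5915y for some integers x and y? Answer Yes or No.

By Bézout, 861x − 5915y = 189 has integer solutions iff gcd(861, 5915) | 189.
Euclid: 5915 = 6·861 + 749; 861 = 1·749 + 112; 749 = 6·112 + 77; 112 = 1·77 + 35; 77 = 2·35 + 7; 35 = 5·7 + 0. gcd = 7; 189 mod 7 = 0. Yes.

Yes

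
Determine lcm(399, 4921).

399 = 3 · 7 · 19; 4921 = 7 · 19 · 37
max exponents: 3 · 7 · 19 · 37 = 14763

14763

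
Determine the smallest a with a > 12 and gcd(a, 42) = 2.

16

Multiples of 2 above 12: 2·7, 2·8, … . Need the cofactor coprime to 42/2 = 21.
Checking s = 7, 8, … the first with gcd(s, 21) = 1 is s = 8, giving 16.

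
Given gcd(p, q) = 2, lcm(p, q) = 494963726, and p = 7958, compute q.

Using pq = gcd(p,q)·lcm(p,q) = 2·494963726 = 989927452, we get q = 989927452/7958 = 124394.

124394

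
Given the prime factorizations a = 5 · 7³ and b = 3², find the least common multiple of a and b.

max exponent per prime: 3² · 5 · 7³ = 15435

15435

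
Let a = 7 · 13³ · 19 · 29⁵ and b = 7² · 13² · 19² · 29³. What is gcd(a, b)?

548191553

min exponent per shared prime: 7 · 13² · 19 · 29³ = 548191553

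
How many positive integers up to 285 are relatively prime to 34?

135

34 = 2·17. Inclusion–exclusion on these primes:
285 − ⌊285/2⌋ − ⌊285/17⌋ + ⌊285/34⌋ = 135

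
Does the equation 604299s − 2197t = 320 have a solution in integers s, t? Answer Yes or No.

Yes

By Bézout, 604299s − 2197t = 320 has integer solutions iff gcd(604299, 2197) | 320.
Euclid: 604299 = 275·2197 + 124; 2197 = 17·124 + 89; 124 = 1·89 + 35; 89 = 2·35 + 19; 35 = 1·19 + 16; 19 = 1·16 + 3; 16 = 5·3 + 1; 3 = 3·1 + 0. gcd = 1; 320 mod 1 = 0. Yes.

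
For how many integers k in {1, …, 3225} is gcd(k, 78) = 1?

992

78 = 2·3·13. Inclusion–exclusion on these primes:
3225 − ⌊3225/2⌋ − ⌊3225/3⌋ − ⌊3225/13⌋ + ⌊3225/6⌋ + ⌊3225/26⌋ + ⌊3225/39⌋ − ⌊3225/78⌋ = 992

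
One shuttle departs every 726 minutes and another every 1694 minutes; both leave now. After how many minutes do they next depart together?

5082

gcd first: 1694 = 2·726 + 242; 726 = 3·242 + 0 → gcd = 242
lcm = 726·1694/gcd = 1229844/242 = 5082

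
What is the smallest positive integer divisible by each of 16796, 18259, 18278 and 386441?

16796 = 2² · 13 · 17 · 19; 18259 = 19 · 31²; 18278 = 2 · 13 · 19 · 37; 386441 = 11 · 19 · 43²
lcm takes max exponent of each prime: 2² · 11 · 13 · 17 · 19 · 31² · 37 · 43² = 12146763451108

12146763451108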